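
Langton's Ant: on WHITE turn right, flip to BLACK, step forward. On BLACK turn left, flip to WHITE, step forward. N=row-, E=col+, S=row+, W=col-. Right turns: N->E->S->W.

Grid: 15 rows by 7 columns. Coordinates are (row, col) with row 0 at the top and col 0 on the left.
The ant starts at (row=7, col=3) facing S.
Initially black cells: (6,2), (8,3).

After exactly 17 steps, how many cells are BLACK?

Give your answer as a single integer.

Answer: 7

Derivation:
Step 1: on WHITE (7,3): turn R to W, flip to black, move to (7,2). |black|=3
Step 2: on WHITE (7,2): turn R to N, flip to black, move to (6,2). |black|=4
Step 3: on BLACK (6,2): turn L to W, flip to white, move to (6,1). |black|=3
Step 4: on WHITE (6,1): turn R to N, flip to black, move to (5,1). |black|=4
Step 5: on WHITE (5,1): turn R to E, flip to black, move to (5,2). |black|=5
Step 6: on WHITE (5,2): turn R to S, flip to black, move to (6,2). |black|=6
Step 7: on WHITE (6,2): turn R to W, flip to black, move to (6,1). |black|=7
Step 8: on BLACK (6,1): turn L to S, flip to white, move to (7,1). |black|=6
Step 9: on WHITE (7,1): turn R to W, flip to black, move to (7,0). |black|=7
Step 10: on WHITE (7,0): turn R to N, flip to black, move to (6,0). |black|=8
Step 11: on WHITE (6,0): turn R to E, flip to black, move to (6,1). |black|=9
Step 12: on WHITE (6,1): turn R to S, flip to black, move to (7,1). |black|=10
Step 13: on BLACK (7,1): turn L to E, flip to white, move to (7,2). |black|=9
Step 14: on BLACK (7,2): turn L to N, flip to white, move to (6,2). |black|=8
Step 15: on BLACK (6,2): turn L to W, flip to white, move to (6,1). |black|=7
Step 16: on BLACK (6,1): turn L to S, flip to white, move to (7,1). |black|=6
Step 17: on WHITE (7,1): turn R to W, flip to black, move to (7,0). |black|=7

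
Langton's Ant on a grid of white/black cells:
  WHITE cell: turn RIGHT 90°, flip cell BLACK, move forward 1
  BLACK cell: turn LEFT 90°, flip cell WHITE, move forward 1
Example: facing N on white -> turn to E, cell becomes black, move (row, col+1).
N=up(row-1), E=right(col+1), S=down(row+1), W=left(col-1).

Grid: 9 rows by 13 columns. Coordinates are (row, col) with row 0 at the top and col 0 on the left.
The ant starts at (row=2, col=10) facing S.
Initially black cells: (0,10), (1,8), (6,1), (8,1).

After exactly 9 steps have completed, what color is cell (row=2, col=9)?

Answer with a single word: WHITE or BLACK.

Step 1: on WHITE (2,10): turn R to W, flip to black, move to (2,9). |black|=5
Step 2: on WHITE (2,9): turn R to N, flip to black, move to (1,9). |black|=6
Step 3: on WHITE (1,9): turn R to E, flip to black, move to (1,10). |black|=7
Step 4: on WHITE (1,10): turn R to S, flip to black, move to (2,10). |black|=8
Step 5: on BLACK (2,10): turn L to E, flip to white, move to (2,11). |black|=7
Step 6: on WHITE (2,11): turn R to S, flip to black, move to (3,11). |black|=8
Step 7: on WHITE (3,11): turn R to W, flip to black, move to (3,10). |black|=9
Step 8: on WHITE (3,10): turn R to N, flip to black, move to (2,10). |black|=10
Step 9: on WHITE (2,10): turn R to E, flip to black, move to (2,11). |black|=11

Answer: BLACK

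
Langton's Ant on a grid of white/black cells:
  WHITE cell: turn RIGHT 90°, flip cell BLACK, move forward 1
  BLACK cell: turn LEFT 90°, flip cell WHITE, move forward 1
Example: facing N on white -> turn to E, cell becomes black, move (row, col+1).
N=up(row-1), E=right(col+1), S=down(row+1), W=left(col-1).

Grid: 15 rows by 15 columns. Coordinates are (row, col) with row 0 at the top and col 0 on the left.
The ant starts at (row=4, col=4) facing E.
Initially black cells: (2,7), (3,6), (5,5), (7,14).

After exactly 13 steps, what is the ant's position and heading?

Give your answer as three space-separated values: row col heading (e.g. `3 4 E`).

Step 1: on WHITE (4,4): turn R to S, flip to black, move to (5,4). |black|=5
Step 2: on WHITE (5,4): turn R to W, flip to black, move to (5,3). |black|=6
Step 3: on WHITE (5,3): turn R to N, flip to black, move to (4,3). |black|=7
Step 4: on WHITE (4,3): turn R to E, flip to black, move to (4,4). |black|=8
Step 5: on BLACK (4,4): turn L to N, flip to white, move to (3,4). |black|=7
Step 6: on WHITE (3,4): turn R to E, flip to black, move to (3,5). |black|=8
Step 7: on WHITE (3,5): turn R to S, flip to black, move to (4,5). |black|=9
Step 8: on WHITE (4,5): turn R to W, flip to black, move to (4,4). |black|=10
Step 9: on WHITE (4,4): turn R to N, flip to black, move to (3,4). |black|=11
Step 10: on BLACK (3,4): turn L to W, flip to white, move to (3,3). |black|=10
Step 11: on WHITE (3,3): turn R to N, flip to black, move to (2,3). |black|=11
Step 12: on WHITE (2,3): turn R to E, flip to black, move to (2,4). |black|=12
Step 13: on WHITE (2,4): turn R to S, flip to black, move to (3,4). |black|=13

Answer: 3 4 S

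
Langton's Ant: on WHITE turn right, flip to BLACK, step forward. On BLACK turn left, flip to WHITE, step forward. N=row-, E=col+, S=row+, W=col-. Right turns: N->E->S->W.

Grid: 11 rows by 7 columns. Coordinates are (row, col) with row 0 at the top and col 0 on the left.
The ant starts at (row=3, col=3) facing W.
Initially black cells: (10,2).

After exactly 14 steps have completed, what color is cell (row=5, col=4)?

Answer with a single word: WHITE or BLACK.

Step 1: on WHITE (3,3): turn R to N, flip to black, move to (2,3). |black|=2
Step 2: on WHITE (2,3): turn R to E, flip to black, move to (2,4). |black|=3
Step 3: on WHITE (2,4): turn R to S, flip to black, move to (3,4). |black|=4
Step 4: on WHITE (3,4): turn R to W, flip to black, move to (3,3). |black|=5
Step 5: on BLACK (3,3): turn L to S, flip to white, move to (4,3). |black|=4
Step 6: on WHITE (4,3): turn R to W, flip to black, move to (4,2). |black|=5
Step 7: on WHITE (4,2): turn R to N, flip to black, move to (3,2). |black|=6
Step 8: on WHITE (3,2): turn R to E, flip to black, move to (3,3). |black|=7
Step 9: on WHITE (3,3): turn R to S, flip to black, move to (4,3). |black|=8
Step 10: on BLACK (4,3): turn L to E, flip to white, move to (4,4). |black|=7
Step 11: on WHITE (4,4): turn R to S, flip to black, move to (5,4). |black|=8
Step 12: on WHITE (5,4): turn R to W, flip to black, move to (5,3). |black|=9
Step 13: on WHITE (5,3): turn R to N, flip to black, move to (4,3). |black|=10
Step 14: on WHITE (4,3): turn R to E, flip to black, move to (4,4). |black|=11

Answer: BLACK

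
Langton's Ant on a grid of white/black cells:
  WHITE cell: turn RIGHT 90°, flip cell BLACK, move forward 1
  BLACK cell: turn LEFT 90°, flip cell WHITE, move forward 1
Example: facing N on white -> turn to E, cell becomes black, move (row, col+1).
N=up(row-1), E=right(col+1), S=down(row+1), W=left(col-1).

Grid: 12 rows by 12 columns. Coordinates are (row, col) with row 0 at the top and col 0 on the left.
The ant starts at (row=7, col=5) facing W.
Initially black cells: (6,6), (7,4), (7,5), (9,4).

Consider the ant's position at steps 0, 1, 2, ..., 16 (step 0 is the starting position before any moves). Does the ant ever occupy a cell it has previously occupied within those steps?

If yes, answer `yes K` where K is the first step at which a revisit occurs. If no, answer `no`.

Step 1: on BLACK (7,5): turn L to S, flip to white, move to (8,5). |black|=3 — new cell
Step 2: on WHITE (8,5): turn R to W, flip to black, move to (8,4). |black|=4 — new cell
Step 3: on WHITE (8,4): turn R to N, flip to black, move to (7,4). |black|=5 — new cell
Step 4: on BLACK (7,4): turn L to W, flip to white, move to (7,3). |black|=4 — new cell
Step 5: on WHITE (7,3): turn R to N, flip to black, move to (6,3). |black|=5 — new cell
Step 6: on WHITE (6,3): turn R to E, flip to black, move to (6,4). |black|=6 — new cell
Step 7: on WHITE (6,4): turn R to S, flip to black, move to (7,4). |black|=7 — REVISIT

Answer: yes 7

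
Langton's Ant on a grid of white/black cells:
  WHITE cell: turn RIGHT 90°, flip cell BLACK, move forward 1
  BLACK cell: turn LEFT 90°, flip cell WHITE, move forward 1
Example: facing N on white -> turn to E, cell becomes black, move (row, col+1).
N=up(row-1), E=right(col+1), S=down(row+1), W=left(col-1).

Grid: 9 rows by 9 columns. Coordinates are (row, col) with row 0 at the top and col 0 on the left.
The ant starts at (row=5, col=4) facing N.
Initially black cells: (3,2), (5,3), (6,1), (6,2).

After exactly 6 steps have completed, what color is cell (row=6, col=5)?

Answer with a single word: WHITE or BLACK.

Answer: BLACK

Derivation:
Step 1: on WHITE (5,4): turn R to E, flip to black, move to (5,5). |black|=5
Step 2: on WHITE (5,5): turn R to S, flip to black, move to (6,5). |black|=6
Step 3: on WHITE (6,5): turn R to W, flip to black, move to (6,4). |black|=7
Step 4: on WHITE (6,4): turn R to N, flip to black, move to (5,4). |black|=8
Step 5: on BLACK (5,4): turn L to W, flip to white, move to (5,3). |black|=7
Step 6: on BLACK (5,3): turn L to S, flip to white, move to (6,3). |black|=6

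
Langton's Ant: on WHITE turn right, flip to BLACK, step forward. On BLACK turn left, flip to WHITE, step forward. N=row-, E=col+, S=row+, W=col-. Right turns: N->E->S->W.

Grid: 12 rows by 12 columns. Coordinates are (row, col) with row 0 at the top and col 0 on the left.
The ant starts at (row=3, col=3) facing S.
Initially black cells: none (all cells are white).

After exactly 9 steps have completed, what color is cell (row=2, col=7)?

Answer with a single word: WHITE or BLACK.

Answer: WHITE

Derivation:
Step 1: on WHITE (3,3): turn R to W, flip to black, move to (3,2). |black|=1
Step 2: on WHITE (3,2): turn R to N, flip to black, move to (2,2). |black|=2
Step 3: on WHITE (2,2): turn R to E, flip to black, move to (2,3). |black|=3
Step 4: on WHITE (2,3): turn R to S, flip to black, move to (3,3). |black|=4
Step 5: on BLACK (3,3): turn L to E, flip to white, move to (3,4). |black|=3
Step 6: on WHITE (3,4): turn R to S, flip to black, move to (4,4). |black|=4
Step 7: on WHITE (4,4): turn R to W, flip to black, move to (4,3). |black|=5
Step 8: on WHITE (4,3): turn R to N, flip to black, move to (3,3). |black|=6
Step 9: on WHITE (3,3): turn R to E, flip to black, move to (3,4). |black|=7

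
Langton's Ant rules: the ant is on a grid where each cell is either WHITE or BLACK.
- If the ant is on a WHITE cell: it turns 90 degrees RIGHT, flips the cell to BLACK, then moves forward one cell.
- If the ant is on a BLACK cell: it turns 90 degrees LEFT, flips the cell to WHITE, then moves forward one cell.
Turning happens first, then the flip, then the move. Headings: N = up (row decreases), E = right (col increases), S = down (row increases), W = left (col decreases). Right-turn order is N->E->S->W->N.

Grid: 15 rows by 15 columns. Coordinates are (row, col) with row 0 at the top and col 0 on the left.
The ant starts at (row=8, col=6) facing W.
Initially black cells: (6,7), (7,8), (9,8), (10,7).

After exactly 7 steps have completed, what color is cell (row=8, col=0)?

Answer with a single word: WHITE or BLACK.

Answer: WHITE

Derivation:
Step 1: on WHITE (8,6): turn R to N, flip to black, move to (7,6). |black|=5
Step 2: on WHITE (7,6): turn R to E, flip to black, move to (7,7). |black|=6
Step 3: on WHITE (7,7): turn R to S, flip to black, move to (8,7). |black|=7
Step 4: on WHITE (8,7): turn R to W, flip to black, move to (8,6). |black|=8
Step 5: on BLACK (8,6): turn L to S, flip to white, move to (9,6). |black|=7
Step 6: on WHITE (9,6): turn R to W, flip to black, move to (9,5). |black|=8
Step 7: on WHITE (9,5): turn R to N, flip to black, move to (8,5). |black|=9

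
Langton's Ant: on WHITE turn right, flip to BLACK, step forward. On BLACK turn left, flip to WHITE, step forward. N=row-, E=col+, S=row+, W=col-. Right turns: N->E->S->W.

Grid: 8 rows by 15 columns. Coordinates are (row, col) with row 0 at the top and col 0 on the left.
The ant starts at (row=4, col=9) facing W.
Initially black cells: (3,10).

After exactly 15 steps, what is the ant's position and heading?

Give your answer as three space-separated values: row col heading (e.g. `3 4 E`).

Answer: 2 10 N

Derivation:
Step 1: on WHITE (4,9): turn R to N, flip to black, move to (3,9). |black|=2
Step 2: on WHITE (3,9): turn R to E, flip to black, move to (3,10). |black|=3
Step 3: on BLACK (3,10): turn L to N, flip to white, move to (2,10). |black|=2
Step 4: on WHITE (2,10): turn R to E, flip to black, move to (2,11). |black|=3
Step 5: on WHITE (2,11): turn R to S, flip to black, move to (3,11). |black|=4
Step 6: on WHITE (3,11): turn R to W, flip to black, move to (3,10). |black|=5
Step 7: on WHITE (3,10): turn R to N, flip to black, move to (2,10). |black|=6
Step 8: on BLACK (2,10): turn L to W, flip to white, move to (2,9). |black|=5
Step 9: on WHITE (2,9): turn R to N, flip to black, move to (1,9). |black|=6
Step 10: on WHITE (1,9): turn R to E, flip to black, move to (1,10). |black|=7
Step 11: on WHITE (1,10): turn R to S, flip to black, move to (2,10). |black|=8
Step 12: on WHITE (2,10): turn R to W, flip to black, move to (2,9). |black|=9
Step 13: on BLACK (2,9): turn L to S, flip to white, move to (3,9). |black|=8
Step 14: on BLACK (3,9): turn L to E, flip to white, move to (3,10). |black|=7
Step 15: on BLACK (3,10): turn L to N, flip to white, move to (2,10). |black|=6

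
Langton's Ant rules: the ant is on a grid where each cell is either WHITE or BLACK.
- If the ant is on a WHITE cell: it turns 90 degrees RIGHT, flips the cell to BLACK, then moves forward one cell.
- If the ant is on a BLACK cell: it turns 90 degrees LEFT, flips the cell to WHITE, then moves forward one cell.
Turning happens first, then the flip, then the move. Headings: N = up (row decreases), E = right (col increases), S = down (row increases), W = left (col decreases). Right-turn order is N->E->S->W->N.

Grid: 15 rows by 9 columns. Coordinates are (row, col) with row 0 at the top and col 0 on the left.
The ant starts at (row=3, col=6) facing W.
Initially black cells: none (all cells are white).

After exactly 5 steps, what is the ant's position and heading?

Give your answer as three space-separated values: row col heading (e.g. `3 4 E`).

Step 1: on WHITE (3,6): turn R to N, flip to black, move to (2,6). |black|=1
Step 2: on WHITE (2,6): turn R to E, flip to black, move to (2,7). |black|=2
Step 3: on WHITE (2,7): turn R to S, flip to black, move to (3,7). |black|=3
Step 4: on WHITE (3,7): turn R to W, flip to black, move to (3,6). |black|=4
Step 5: on BLACK (3,6): turn L to S, flip to white, move to (4,6). |black|=3

Answer: 4 6 S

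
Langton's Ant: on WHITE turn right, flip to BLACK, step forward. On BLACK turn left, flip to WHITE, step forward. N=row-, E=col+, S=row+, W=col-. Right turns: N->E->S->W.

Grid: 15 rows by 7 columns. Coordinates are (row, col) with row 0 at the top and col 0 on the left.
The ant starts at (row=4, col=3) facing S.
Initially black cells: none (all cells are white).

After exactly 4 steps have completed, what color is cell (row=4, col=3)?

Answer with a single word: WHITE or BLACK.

Step 1: on WHITE (4,3): turn R to W, flip to black, move to (4,2). |black|=1
Step 2: on WHITE (4,2): turn R to N, flip to black, move to (3,2). |black|=2
Step 3: on WHITE (3,2): turn R to E, flip to black, move to (3,3). |black|=3
Step 4: on WHITE (3,3): turn R to S, flip to black, move to (4,3). |black|=4

Answer: BLACK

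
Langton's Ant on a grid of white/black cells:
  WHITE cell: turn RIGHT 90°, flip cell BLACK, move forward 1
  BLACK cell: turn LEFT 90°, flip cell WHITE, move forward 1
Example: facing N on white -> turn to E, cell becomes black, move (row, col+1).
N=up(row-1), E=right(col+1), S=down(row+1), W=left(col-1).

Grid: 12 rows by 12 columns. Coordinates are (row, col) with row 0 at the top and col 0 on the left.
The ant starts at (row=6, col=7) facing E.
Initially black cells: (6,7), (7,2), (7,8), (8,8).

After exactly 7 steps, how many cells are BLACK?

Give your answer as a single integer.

Step 1: on BLACK (6,7): turn L to N, flip to white, move to (5,7). |black|=3
Step 2: on WHITE (5,7): turn R to E, flip to black, move to (5,8). |black|=4
Step 3: on WHITE (5,8): turn R to S, flip to black, move to (6,8). |black|=5
Step 4: on WHITE (6,8): turn R to W, flip to black, move to (6,7). |black|=6
Step 5: on WHITE (6,7): turn R to N, flip to black, move to (5,7). |black|=7
Step 6: on BLACK (5,7): turn L to W, flip to white, move to (5,6). |black|=6
Step 7: on WHITE (5,6): turn R to N, flip to black, move to (4,6). |black|=7

Answer: 7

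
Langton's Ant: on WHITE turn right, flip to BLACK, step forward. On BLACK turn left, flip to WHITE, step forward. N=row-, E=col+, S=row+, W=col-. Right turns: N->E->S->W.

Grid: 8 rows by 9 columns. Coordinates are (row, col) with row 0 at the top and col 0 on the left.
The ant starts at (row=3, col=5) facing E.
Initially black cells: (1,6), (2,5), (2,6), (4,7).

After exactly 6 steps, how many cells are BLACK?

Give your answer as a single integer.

Step 1: on WHITE (3,5): turn R to S, flip to black, move to (4,5). |black|=5
Step 2: on WHITE (4,5): turn R to W, flip to black, move to (4,4). |black|=6
Step 3: on WHITE (4,4): turn R to N, flip to black, move to (3,4). |black|=7
Step 4: on WHITE (3,4): turn R to E, flip to black, move to (3,5). |black|=8
Step 5: on BLACK (3,5): turn L to N, flip to white, move to (2,5). |black|=7
Step 6: on BLACK (2,5): turn L to W, flip to white, move to (2,4). |black|=6

Answer: 6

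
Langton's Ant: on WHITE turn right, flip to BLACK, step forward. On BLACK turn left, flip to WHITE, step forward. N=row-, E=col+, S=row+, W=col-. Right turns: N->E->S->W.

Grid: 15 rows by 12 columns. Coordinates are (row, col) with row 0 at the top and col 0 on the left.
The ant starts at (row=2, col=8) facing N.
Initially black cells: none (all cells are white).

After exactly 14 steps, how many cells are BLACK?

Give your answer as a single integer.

Answer: 10

Derivation:
Step 1: on WHITE (2,8): turn R to E, flip to black, move to (2,9). |black|=1
Step 2: on WHITE (2,9): turn R to S, flip to black, move to (3,9). |black|=2
Step 3: on WHITE (3,9): turn R to W, flip to black, move to (3,8). |black|=3
Step 4: on WHITE (3,8): turn R to N, flip to black, move to (2,8). |black|=4
Step 5: on BLACK (2,8): turn L to W, flip to white, move to (2,7). |black|=3
Step 6: on WHITE (2,7): turn R to N, flip to black, move to (1,7). |black|=4
Step 7: on WHITE (1,7): turn R to E, flip to black, move to (1,8). |black|=5
Step 8: on WHITE (1,8): turn R to S, flip to black, move to (2,8). |black|=6
Step 9: on WHITE (2,8): turn R to W, flip to black, move to (2,7). |black|=7
Step 10: on BLACK (2,7): turn L to S, flip to white, move to (3,7). |black|=6
Step 11: on WHITE (3,7): turn R to W, flip to black, move to (3,6). |black|=7
Step 12: on WHITE (3,6): turn R to N, flip to black, move to (2,6). |black|=8
Step 13: on WHITE (2,6): turn R to E, flip to black, move to (2,7). |black|=9
Step 14: on WHITE (2,7): turn R to S, flip to black, move to (3,7). |black|=10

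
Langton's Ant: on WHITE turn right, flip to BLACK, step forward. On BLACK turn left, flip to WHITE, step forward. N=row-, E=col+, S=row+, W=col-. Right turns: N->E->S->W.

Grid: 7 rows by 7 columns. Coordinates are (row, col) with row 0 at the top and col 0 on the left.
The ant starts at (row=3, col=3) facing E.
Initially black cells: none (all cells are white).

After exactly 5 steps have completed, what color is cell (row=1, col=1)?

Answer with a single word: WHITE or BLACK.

Step 1: on WHITE (3,3): turn R to S, flip to black, move to (4,3). |black|=1
Step 2: on WHITE (4,3): turn R to W, flip to black, move to (4,2). |black|=2
Step 3: on WHITE (4,2): turn R to N, flip to black, move to (3,2). |black|=3
Step 4: on WHITE (3,2): turn R to E, flip to black, move to (3,3). |black|=4
Step 5: on BLACK (3,3): turn L to N, flip to white, move to (2,3). |black|=3

Answer: WHITE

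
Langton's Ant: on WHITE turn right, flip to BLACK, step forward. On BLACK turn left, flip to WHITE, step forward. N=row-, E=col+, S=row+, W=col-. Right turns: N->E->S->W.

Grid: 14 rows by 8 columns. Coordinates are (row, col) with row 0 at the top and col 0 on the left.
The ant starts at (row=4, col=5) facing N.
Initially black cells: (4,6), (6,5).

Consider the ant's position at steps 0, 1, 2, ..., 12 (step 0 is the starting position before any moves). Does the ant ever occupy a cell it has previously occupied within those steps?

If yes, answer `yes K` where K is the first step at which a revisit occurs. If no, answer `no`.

Step 1: on WHITE (4,5): turn R to E, flip to black, move to (4,6). |black|=3 — new cell
Step 2: on BLACK (4,6): turn L to N, flip to white, move to (3,6). |black|=2 — new cell
Step 3: on WHITE (3,6): turn R to E, flip to black, move to (3,7). |black|=3 — new cell
Step 4: on WHITE (3,7): turn R to S, flip to black, move to (4,7). |black|=4 — new cell
Step 5: on WHITE (4,7): turn R to W, flip to black, move to (4,6). |black|=5 — REVISIT

Answer: yes 5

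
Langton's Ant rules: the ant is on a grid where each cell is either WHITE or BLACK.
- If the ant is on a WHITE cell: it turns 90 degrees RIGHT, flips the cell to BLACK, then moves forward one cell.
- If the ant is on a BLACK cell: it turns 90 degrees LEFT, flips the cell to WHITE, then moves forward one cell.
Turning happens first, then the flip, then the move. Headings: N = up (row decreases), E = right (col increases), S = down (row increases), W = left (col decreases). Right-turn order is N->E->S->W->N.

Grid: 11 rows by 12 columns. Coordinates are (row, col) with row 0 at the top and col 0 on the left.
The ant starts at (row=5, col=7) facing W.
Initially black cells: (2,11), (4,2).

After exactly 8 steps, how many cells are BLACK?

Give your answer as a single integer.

Step 1: on WHITE (5,7): turn R to N, flip to black, move to (4,7). |black|=3
Step 2: on WHITE (4,7): turn R to E, flip to black, move to (4,8). |black|=4
Step 3: on WHITE (4,8): turn R to S, flip to black, move to (5,8). |black|=5
Step 4: on WHITE (5,8): turn R to W, flip to black, move to (5,7). |black|=6
Step 5: on BLACK (5,7): turn L to S, flip to white, move to (6,7). |black|=5
Step 6: on WHITE (6,7): turn R to W, flip to black, move to (6,6). |black|=6
Step 7: on WHITE (6,6): turn R to N, flip to black, move to (5,6). |black|=7
Step 8: on WHITE (5,6): turn R to E, flip to black, move to (5,7). |black|=8

Answer: 8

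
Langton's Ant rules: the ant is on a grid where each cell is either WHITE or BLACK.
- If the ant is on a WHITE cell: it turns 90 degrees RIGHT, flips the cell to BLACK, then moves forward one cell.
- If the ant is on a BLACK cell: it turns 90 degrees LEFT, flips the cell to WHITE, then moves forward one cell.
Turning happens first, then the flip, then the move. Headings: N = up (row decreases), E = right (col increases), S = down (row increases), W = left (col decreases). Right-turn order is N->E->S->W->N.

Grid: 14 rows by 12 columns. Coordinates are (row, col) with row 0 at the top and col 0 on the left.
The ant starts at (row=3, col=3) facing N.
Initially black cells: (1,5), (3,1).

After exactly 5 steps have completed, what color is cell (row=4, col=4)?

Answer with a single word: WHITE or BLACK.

Step 1: on WHITE (3,3): turn R to E, flip to black, move to (3,4). |black|=3
Step 2: on WHITE (3,4): turn R to S, flip to black, move to (4,4). |black|=4
Step 3: on WHITE (4,4): turn R to W, flip to black, move to (4,3). |black|=5
Step 4: on WHITE (4,3): turn R to N, flip to black, move to (3,3). |black|=6
Step 5: on BLACK (3,3): turn L to W, flip to white, move to (3,2). |black|=5

Answer: BLACK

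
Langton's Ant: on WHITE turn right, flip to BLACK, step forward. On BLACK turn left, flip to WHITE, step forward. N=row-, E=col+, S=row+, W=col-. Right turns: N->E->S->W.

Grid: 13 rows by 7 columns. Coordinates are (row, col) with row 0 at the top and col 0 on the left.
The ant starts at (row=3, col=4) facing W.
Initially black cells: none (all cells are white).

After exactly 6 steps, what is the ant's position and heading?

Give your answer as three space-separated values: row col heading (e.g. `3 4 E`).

Answer: 4 3 W

Derivation:
Step 1: on WHITE (3,4): turn R to N, flip to black, move to (2,4). |black|=1
Step 2: on WHITE (2,4): turn R to E, flip to black, move to (2,5). |black|=2
Step 3: on WHITE (2,5): turn R to S, flip to black, move to (3,5). |black|=3
Step 4: on WHITE (3,5): turn R to W, flip to black, move to (3,4). |black|=4
Step 5: on BLACK (3,4): turn L to S, flip to white, move to (4,4). |black|=3
Step 6: on WHITE (4,4): turn R to W, flip to black, move to (4,3). |black|=4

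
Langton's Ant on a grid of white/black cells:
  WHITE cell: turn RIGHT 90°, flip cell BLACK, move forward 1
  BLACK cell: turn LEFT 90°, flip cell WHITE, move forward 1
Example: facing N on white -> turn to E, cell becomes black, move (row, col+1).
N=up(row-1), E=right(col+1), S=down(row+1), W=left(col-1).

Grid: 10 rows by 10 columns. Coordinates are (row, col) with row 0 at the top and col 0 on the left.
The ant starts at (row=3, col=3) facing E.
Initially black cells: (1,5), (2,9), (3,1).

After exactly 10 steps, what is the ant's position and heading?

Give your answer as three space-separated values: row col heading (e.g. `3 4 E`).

Step 1: on WHITE (3,3): turn R to S, flip to black, move to (4,3). |black|=4
Step 2: on WHITE (4,3): turn R to W, flip to black, move to (4,2). |black|=5
Step 3: on WHITE (4,2): turn R to N, flip to black, move to (3,2). |black|=6
Step 4: on WHITE (3,2): turn R to E, flip to black, move to (3,3). |black|=7
Step 5: on BLACK (3,3): turn L to N, flip to white, move to (2,3). |black|=6
Step 6: on WHITE (2,3): turn R to E, flip to black, move to (2,4). |black|=7
Step 7: on WHITE (2,4): turn R to S, flip to black, move to (3,4). |black|=8
Step 8: on WHITE (3,4): turn R to W, flip to black, move to (3,3). |black|=9
Step 9: on WHITE (3,3): turn R to N, flip to black, move to (2,3). |black|=10
Step 10: on BLACK (2,3): turn L to W, flip to white, move to (2,2). |black|=9

Answer: 2 2 W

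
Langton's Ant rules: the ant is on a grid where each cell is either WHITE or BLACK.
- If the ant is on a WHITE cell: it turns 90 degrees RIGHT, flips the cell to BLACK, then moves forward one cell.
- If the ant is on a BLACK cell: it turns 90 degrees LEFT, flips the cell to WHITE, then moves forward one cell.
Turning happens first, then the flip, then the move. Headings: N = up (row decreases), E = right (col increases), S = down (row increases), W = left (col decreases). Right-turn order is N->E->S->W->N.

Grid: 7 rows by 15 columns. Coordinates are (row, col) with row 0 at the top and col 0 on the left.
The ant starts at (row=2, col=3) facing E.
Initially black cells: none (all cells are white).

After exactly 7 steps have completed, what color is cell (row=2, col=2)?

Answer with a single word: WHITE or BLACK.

Answer: BLACK

Derivation:
Step 1: on WHITE (2,3): turn R to S, flip to black, move to (3,3). |black|=1
Step 2: on WHITE (3,3): turn R to W, flip to black, move to (3,2). |black|=2
Step 3: on WHITE (3,2): turn R to N, flip to black, move to (2,2). |black|=3
Step 4: on WHITE (2,2): turn R to E, flip to black, move to (2,3). |black|=4
Step 5: on BLACK (2,3): turn L to N, flip to white, move to (1,3). |black|=3
Step 6: on WHITE (1,3): turn R to E, flip to black, move to (1,4). |black|=4
Step 7: on WHITE (1,4): turn R to S, flip to black, move to (2,4). |black|=5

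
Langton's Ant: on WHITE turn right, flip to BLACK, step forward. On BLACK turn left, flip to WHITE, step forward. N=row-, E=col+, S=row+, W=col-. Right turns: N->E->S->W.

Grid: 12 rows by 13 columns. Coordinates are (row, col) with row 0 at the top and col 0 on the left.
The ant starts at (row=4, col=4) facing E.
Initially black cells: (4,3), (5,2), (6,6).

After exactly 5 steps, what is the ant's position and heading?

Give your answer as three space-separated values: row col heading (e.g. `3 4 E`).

Answer: 3 2 N

Derivation:
Step 1: on WHITE (4,4): turn R to S, flip to black, move to (5,4). |black|=4
Step 2: on WHITE (5,4): turn R to W, flip to black, move to (5,3). |black|=5
Step 3: on WHITE (5,3): turn R to N, flip to black, move to (4,3). |black|=6
Step 4: on BLACK (4,3): turn L to W, flip to white, move to (4,2). |black|=5
Step 5: on WHITE (4,2): turn R to N, flip to black, move to (3,2). |black|=6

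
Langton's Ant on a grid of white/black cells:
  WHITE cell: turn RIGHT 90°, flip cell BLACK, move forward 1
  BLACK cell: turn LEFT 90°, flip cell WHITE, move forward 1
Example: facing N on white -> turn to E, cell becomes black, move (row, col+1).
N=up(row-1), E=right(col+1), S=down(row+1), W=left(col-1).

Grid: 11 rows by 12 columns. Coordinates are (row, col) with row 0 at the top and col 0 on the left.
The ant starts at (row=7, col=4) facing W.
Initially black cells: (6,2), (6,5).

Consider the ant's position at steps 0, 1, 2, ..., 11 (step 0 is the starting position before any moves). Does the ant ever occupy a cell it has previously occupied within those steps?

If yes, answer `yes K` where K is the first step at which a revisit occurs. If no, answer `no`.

Answer: yes 6

Derivation:
Step 1: on WHITE (7,4): turn R to N, flip to black, move to (6,4). |black|=3 — new cell
Step 2: on WHITE (6,4): turn R to E, flip to black, move to (6,5). |black|=4 — new cell
Step 3: on BLACK (6,5): turn L to N, flip to white, move to (5,5). |black|=3 — new cell
Step 4: on WHITE (5,5): turn R to E, flip to black, move to (5,6). |black|=4 — new cell
Step 5: on WHITE (5,6): turn R to S, flip to black, move to (6,6). |black|=5 — new cell
Step 6: on WHITE (6,6): turn R to W, flip to black, move to (6,5). |black|=6 — REVISIT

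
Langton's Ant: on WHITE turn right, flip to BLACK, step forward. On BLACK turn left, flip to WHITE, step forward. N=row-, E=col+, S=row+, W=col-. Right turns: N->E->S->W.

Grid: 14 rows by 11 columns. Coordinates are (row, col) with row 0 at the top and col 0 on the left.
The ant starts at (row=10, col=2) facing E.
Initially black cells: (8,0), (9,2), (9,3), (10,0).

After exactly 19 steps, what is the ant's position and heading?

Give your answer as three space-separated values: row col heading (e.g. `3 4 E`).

Step 1: on WHITE (10,2): turn R to S, flip to black, move to (11,2). |black|=5
Step 2: on WHITE (11,2): turn R to W, flip to black, move to (11,1). |black|=6
Step 3: on WHITE (11,1): turn R to N, flip to black, move to (10,1). |black|=7
Step 4: on WHITE (10,1): turn R to E, flip to black, move to (10,2). |black|=8
Step 5: on BLACK (10,2): turn L to N, flip to white, move to (9,2). |black|=7
Step 6: on BLACK (9,2): turn L to W, flip to white, move to (9,1). |black|=6
Step 7: on WHITE (9,1): turn R to N, flip to black, move to (8,1). |black|=7
Step 8: on WHITE (8,1): turn R to E, flip to black, move to (8,2). |black|=8
Step 9: on WHITE (8,2): turn R to S, flip to black, move to (9,2). |black|=9
Step 10: on WHITE (9,2): turn R to W, flip to black, move to (9,1). |black|=10
Step 11: on BLACK (9,1): turn L to S, flip to white, move to (10,1). |black|=9
Step 12: on BLACK (10,1): turn L to E, flip to white, move to (10,2). |black|=8
Step 13: on WHITE (10,2): turn R to S, flip to black, move to (11,2). |black|=9
Step 14: on BLACK (11,2): turn L to E, flip to white, move to (11,3). |black|=8
Step 15: on WHITE (11,3): turn R to S, flip to black, move to (12,3). |black|=9
Step 16: on WHITE (12,3): turn R to W, flip to black, move to (12,2). |black|=10
Step 17: on WHITE (12,2): turn R to N, flip to black, move to (11,2). |black|=11
Step 18: on WHITE (11,2): turn R to E, flip to black, move to (11,3). |black|=12
Step 19: on BLACK (11,3): turn L to N, flip to white, move to (10,3). |black|=11

Answer: 10 3 N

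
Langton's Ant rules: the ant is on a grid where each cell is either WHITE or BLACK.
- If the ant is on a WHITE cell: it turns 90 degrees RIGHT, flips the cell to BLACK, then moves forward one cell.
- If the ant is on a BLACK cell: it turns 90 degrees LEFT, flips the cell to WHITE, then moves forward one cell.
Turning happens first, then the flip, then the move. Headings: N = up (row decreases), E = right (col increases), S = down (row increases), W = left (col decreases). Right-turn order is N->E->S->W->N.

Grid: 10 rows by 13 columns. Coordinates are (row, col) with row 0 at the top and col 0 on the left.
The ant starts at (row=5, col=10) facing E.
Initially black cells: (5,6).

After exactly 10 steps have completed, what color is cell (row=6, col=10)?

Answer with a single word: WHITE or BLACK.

Answer: BLACK

Derivation:
Step 1: on WHITE (5,10): turn R to S, flip to black, move to (6,10). |black|=2
Step 2: on WHITE (6,10): turn R to W, flip to black, move to (6,9). |black|=3
Step 3: on WHITE (6,9): turn R to N, flip to black, move to (5,9). |black|=4
Step 4: on WHITE (5,9): turn R to E, flip to black, move to (5,10). |black|=5
Step 5: on BLACK (5,10): turn L to N, flip to white, move to (4,10). |black|=4
Step 6: on WHITE (4,10): turn R to E, flip to black, move to (4,11). |black|=5
Step 7: on WHITE (4,11): turn R to S, flip to black, move to (5,11). |black|=6
Step 8: on WHITE (5,11): turn R to W, flip to black, move to (5,10). |black|=7
Step 9: on WHITE (5,10): turn R to N, flip to black, move to (4,10). |black|=8
Step 10: on BLACK (4,10): turn L to W, flip to white, move to (4,9). |black|=7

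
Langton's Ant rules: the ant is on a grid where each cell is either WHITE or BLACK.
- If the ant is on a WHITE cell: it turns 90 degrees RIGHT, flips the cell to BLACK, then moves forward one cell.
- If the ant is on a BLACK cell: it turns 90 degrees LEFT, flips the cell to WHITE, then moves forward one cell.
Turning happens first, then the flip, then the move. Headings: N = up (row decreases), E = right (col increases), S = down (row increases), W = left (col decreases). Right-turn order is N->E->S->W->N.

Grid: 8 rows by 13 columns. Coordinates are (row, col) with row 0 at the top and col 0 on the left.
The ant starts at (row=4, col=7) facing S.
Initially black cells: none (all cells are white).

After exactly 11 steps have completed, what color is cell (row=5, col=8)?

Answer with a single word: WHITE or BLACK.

Answer: BLACK

Derivation:
Step 1: on WHITE (4,7): turn R to W, flip to black, move to (4,6). |black|=1
Step 2: on WHITE (4,6): turn R to N, flip to black, move to (3,6). |black|=2
Step 3: on WHITE (3,6): turn R to E, flip to black, move to (3,7). |black|=3
Step 4: on WHITE (3,7): turn R to S, flip to black, move to (4,7). |black|=4
Step 5: on BLACK (4,7): turn L to E, flip to white, move to (4,8). |black|=3
Step 6: on WHITE (4,8): turn R to S, flip to black, move to (5,8). |black|=4
Step 7: on WHITE (5,8): turn R to W, flip to black, move to (5,7). |black|=5
Step 8: on WHITE (5,7): turn R to N, flip to black, move to (4,7). |black|=6
Step 9: on WHITE (4,7): turn R to E, flip to black, move to (4,8). |black|=7
Step 10: on BLACK (4,8): turn L to N, flip to white, move to (3,8). |black|=6
Step 11: on WHITE (3,8): turn R to E, flip to black, move to (3,9). |black|=7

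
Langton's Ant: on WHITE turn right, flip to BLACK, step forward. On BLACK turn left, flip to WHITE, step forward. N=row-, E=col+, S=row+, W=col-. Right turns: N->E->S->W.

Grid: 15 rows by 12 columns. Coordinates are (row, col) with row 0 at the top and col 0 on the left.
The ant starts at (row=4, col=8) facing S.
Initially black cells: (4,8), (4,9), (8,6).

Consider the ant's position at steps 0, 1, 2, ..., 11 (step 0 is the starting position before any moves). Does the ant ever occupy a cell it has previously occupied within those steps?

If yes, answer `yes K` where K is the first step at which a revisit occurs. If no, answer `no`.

Step 1: on BLACK (4,8): turn L to E, flip to white, move to (4,9). |black|=2 — new cell
Step 2: on BLACK (4,9): turn L to N, flip to white, move to (3,9). |black|=1 — new cell
Step 3: on WHITE (3,9): turn R to E, flip to black, move to (3,10). |black|=2 — new cell
Step 4: on WHITE (3,10): turn R to S, flip to black, move to (4,10). |black|=3 — new cell
Step 5: on WHITE (4,10): turn R to W, flip to black, move to (4,9). |black|=4 — REVISIT

Answer: yes 5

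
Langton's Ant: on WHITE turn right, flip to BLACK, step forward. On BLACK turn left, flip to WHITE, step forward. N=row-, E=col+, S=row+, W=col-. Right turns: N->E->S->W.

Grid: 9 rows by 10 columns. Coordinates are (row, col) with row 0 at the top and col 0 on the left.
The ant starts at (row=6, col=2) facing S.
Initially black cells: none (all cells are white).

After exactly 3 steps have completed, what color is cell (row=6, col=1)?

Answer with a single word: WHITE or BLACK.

Step 1: on WHITE (6,2): turn R to W, flip to black, move to (6,1). |black|=1
Step 2: on WHITE (6,1): turn R to N, flip to black, move to (5,1). |black|=2
Step 3: on WHITE (5,1): turn R to E, flip to black, move to (5,2). |black|=3

Answer: BLACK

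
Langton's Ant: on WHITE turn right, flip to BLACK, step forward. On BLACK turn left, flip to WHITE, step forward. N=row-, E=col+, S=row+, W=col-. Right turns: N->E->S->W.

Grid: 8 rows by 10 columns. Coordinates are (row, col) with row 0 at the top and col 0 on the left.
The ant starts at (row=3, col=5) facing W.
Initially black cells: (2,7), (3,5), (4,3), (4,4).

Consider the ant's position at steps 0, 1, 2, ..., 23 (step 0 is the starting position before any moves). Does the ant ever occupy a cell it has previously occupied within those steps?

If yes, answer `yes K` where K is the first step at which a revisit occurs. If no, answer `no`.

Step 1: on BLACK (3,5): turn L to S, flip to white, move to (4,5). |black|=3 — new cell
Step 2: on WHITE (4,5): turn R to W, flip to black, move to (4,4). |black|=4 — new cell
Step 3: on BLACK (4,4): turn L to S, flip to white, move to (5,4). |black|=3 — new cell
Step 4: on WHITE (5,4): turn R to W, flip to black, move to (5,3). |black|=4 — new cell
Step 5: on WHITE (5,3): turn R to N, flip to black, move to (4,3). |black|=5 — new cell
Step 6: on BLACK (4,3): turn L to W, flip to white, move to (4,2). |black|=4 — new cell
Step 7: on WHITE (4,2): turn R to N, flip to black, move to (3,2). |black|=5 — new cell
Step 8: on WHITE (3,2): turn R to E, flip to black, move to (3,3). |black|=6 — new cell
Step 9: on WHITE (3,3): turn R to S, flip to black, move to (4,3). |black|=7 — REVISIT

Answer: yes 9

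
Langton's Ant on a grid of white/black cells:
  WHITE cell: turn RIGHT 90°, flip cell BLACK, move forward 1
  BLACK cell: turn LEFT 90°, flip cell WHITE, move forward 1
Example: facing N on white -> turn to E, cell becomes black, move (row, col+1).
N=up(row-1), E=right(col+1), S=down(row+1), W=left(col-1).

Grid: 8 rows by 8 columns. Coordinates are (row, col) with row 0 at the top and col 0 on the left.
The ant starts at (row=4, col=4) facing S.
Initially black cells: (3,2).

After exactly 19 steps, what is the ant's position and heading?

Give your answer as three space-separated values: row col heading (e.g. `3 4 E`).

Step 1: on WHITE (4,4): turn R to W, flip to black, move to (4,3). |black|=2
Step 2: on WHITE (4,3): turn R to N, flip to black, move to (3,3). |black|=3
Step 3: on WHITE (3,3): turn R to E, flip to black, move to (3,4). |black|=4
Step 4: on WHITE (3,4): turn R to S, flip to black, move to (4,4). |black|=5
Step 5: on BLACK (4,4): turn L to E, flip to white, move to (4,5). |black|=4
Step 6: on WHITE (4,5): turn R to S, flip to black, move to (5,5). |black|=5
Step 7: on WHITE (5,5): turn R to W, flip to black, move to (5,4). |black|=6
Step 8: on WHITE (5,4): turn R to N, flip to black, move to (4,4). |black|=7
Step 9: on WHITE (4,4): turn R to E, flip to black, move to (4,5). |black|=8
Step 10: on BLACK (4,5): turn L to N, flip to white, move to (3,5). |black|=7
Step 11: on WHITE (3,5): turn R to E, flip to black, move to (3,6). |black|=8
Step 12: on WHITE (3,6): turn R to S, flip to black, move to (4,6). |black|=9
Step 13: on WHITE (4,6): turn R to W, flip to black, move to (4,5). |black|=10
Step 14: on WHITE (4,5): turn R to N, flip to black, move to (3,5). |black|=11
Step 15: on BLACK (3,5): turn L to W, flip to white, move to (3,4). |black|=10
Step 16: on BLACK (3,4): turn L to S, flip to white, move to (4,4). |black|=9
Step 17: on BLACK (4,4): turn L to E, flip to white, move to (4,5). |black|=8
Step 18: on BLACK (4,5): turn L to N, flip to white, move to (3,5). |black|=7
Step 19: on WHITE (3,5): turn R to E, flip to black, move to (3,6). |black|=8

Answer: 3 6 E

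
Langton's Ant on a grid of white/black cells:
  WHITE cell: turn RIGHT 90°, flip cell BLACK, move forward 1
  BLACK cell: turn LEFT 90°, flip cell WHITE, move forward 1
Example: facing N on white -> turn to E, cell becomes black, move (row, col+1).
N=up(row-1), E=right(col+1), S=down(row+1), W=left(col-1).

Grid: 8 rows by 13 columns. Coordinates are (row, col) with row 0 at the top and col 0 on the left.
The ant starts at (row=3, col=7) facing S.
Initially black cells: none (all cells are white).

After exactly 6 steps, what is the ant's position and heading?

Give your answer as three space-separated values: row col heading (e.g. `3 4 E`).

Step 1: on WHITE (3,7): turn R to W, flip to black, move to (3,6). |black|=1
Step 2: on WHITE (3,6): turn R to N, flip to black, move to (2,6). |black|=2
Step 3: on WHITE (2,6): turn R to E, flip to black, move to (2,7). |black|=3
Step 4: on WHITE (2,7): turn R to S, flip to black, move to (3,7). |black|=4
Step 5: on BLACK (3,7): turn L to E, flip to white, move to (3,8). |black|=3
Step 6: on WHITE (3,8): turn R to S, flip to black, move to (4,8). |black|=4

Answer: 4 8 S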